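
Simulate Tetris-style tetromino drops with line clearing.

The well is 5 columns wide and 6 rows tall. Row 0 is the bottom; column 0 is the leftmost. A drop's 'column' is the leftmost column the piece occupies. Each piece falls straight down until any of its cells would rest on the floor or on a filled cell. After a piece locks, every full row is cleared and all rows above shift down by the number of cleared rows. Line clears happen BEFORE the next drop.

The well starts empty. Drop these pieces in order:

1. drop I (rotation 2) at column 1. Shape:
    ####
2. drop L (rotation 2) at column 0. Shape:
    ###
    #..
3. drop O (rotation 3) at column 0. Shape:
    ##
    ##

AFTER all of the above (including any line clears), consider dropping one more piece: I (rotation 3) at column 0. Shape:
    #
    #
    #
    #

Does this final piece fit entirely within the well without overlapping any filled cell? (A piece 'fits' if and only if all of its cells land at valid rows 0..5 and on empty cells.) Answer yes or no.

Drop 1: I rot2 at col 1 lands with bottom-row=0; cleared 0 line(s) (total 0); column heights now [0 1 1 1 1], max=1
Drop 2: L rot2 at col 0 lands with bottom-row=0; cleared 1 line(s) (total 1); column heights now [1 1 1 0 0], max=1
Drop 3: O rot3 at col 0 lands with bottom-row=1; cleared 0 line(s) (total 1); column heights now [3 3 1 0 0], max=3
Test piece I rot3 at col 0 (width 1): heights before test = [3 3 1 0 0]; fits = False

Answer: no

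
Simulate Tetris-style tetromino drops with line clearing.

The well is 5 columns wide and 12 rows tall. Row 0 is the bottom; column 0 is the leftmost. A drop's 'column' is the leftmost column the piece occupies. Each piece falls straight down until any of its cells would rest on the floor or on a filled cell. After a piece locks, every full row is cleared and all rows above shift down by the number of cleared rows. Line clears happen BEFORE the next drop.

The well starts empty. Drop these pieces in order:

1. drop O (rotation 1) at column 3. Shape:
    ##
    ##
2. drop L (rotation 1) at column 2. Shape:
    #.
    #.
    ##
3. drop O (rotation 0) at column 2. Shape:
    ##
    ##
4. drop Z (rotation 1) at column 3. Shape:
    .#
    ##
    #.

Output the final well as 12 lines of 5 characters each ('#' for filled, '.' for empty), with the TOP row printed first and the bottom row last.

Drop 1: O rot1 at col 3 lands with bottom-row=0; cleared 0 line(s) (total 0); column heights now [0 0 0 2 2], max=2
Drop 2: L rot1 at col 2 lands with bottom-row=2; cleared 0 line(s) (total 0); column heights now [0 0 5 3 2], max=5
Drop 3: O rot0 at col 2 lands with bottom-row=5; cleared 0 line(s) (total 0); column heights now [0 0 7 7 2], max=7
Drop 4: Z rot1 at col 3 lands with bottom-row=7; cleared 0 line(s) (total 0); column heights now [0 0 7 9 10], max=10

Answer: .....
.....
....#
...##
...#.
..##.
..##.
..#..
..#..
..##.
...##
...##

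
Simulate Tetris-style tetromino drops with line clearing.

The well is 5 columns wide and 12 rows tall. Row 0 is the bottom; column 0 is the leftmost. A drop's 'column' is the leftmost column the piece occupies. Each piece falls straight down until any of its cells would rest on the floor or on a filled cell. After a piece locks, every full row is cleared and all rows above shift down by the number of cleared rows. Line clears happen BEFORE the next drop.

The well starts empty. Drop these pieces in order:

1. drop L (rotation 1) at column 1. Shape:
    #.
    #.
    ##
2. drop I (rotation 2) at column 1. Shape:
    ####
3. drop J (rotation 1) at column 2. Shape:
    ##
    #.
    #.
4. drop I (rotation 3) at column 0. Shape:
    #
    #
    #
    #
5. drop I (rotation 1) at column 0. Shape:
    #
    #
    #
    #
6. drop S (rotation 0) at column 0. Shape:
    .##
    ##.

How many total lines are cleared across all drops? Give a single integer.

Drop 1: L rot1 at col 1 lands with bottom-row=0; cleared 0 line(s) (total 0); column heights now [0 3 1 0 0], max=3
Drop 2: I rot2 at col 1 lands with bottom-row=3; cleared 0 line(s) (total 0); column heights now [0 4 4 4 4], max=4
Drop 3: J rot1 at col 2 lands with bottom-row=4; cleared 0 line(s) (total 0); column heights now [0 4 7 7 4], max=7
Drop 4: I rot3 at col 0 lands with bottom-row=0; cleared 1 line(s) (total 1); column heights now [3 3 6 6 0], max=6
Drop 5: I rot1 at col 0 lands with bottom-row=3; cleared 0 line(s) (total 1); column heights now [7 3 6 6 0], max=7
Drop 6: S rot0 at col 0 lands with bottom-row=7; cleared 0 line(s) (total 1); column heights now [8 9 9 6 0], max=9

Answer: 1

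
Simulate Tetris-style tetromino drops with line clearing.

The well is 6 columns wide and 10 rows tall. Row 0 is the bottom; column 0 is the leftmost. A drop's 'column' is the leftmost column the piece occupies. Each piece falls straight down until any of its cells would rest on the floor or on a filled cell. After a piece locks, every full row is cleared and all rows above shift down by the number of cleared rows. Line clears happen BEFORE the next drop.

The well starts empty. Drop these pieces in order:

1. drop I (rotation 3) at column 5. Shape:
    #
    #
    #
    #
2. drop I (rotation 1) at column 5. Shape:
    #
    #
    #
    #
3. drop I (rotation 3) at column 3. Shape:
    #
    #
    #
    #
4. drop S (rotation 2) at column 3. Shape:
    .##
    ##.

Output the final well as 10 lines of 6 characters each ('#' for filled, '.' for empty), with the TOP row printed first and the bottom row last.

Answer: ......
....##
...###
.....#
.....#
.....#
...#.#
...#.#
...#.#
...#.#

Derivation:
Drop 1: I rot3 at col 5 lands with bottom-row=0; cleared 0 line(s) (total 0); column heights now [0 0 0 0 0 4], max=4
Drop 2: I rot1 at col 5 lands with bottom-row=4; cleared 0 line(s) (total 0); column heights now [0 0 0 0 0 8], max=8
Drop 3: I rot3 at col 3 lands with bottom-row=0; cleared 0 line(s) (total 0); column heights now [0 0 0 4 0 8], max=8
Drop 4: S rot2 at col 3 lands with bottom-row=7; cleared 0 line(s) (total 0); column heights now [0 0 0 8 9 9], max=9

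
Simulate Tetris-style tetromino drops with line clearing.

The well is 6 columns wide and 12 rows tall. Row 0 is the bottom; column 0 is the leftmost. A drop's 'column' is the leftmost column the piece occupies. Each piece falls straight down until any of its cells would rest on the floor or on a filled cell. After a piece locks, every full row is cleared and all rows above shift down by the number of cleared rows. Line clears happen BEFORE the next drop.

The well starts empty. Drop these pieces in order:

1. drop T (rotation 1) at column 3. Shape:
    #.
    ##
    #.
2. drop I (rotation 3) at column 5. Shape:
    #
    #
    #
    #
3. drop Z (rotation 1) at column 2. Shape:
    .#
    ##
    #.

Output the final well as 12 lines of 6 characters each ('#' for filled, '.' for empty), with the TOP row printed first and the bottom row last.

Drop 1: T rot1 at col 3 lands with bottom-row=0; cleared 0 line(s) (total 0); column heights now [0 0 0 3 2 0], max=3
Drop 2: I rot3 at col 5 lands with bottom-row=0; cleared 0 line(s) (total 0); column heights now [0 0 0 3 2 4], max=4
Drop 3: Z rot1 at col 2 lands with bottom-row=2; cleared 0 line(s) (total 0); column heights now [0 0 4 5 2 4], max=5

Answer: ......
......
......
......
......
......
......
...#..
..##.#
..##.#
...###
...#.#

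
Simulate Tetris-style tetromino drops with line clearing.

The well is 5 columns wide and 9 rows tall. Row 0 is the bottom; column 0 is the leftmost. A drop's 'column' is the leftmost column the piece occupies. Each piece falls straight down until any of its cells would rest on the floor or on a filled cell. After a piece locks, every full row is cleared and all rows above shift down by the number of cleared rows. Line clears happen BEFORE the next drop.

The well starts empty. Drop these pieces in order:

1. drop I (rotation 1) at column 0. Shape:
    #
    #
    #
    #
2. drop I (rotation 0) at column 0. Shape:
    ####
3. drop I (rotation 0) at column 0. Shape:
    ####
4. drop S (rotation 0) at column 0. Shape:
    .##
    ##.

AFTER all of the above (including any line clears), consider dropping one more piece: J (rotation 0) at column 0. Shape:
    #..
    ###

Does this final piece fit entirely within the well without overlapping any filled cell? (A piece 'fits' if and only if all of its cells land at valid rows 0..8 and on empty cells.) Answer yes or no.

Answer: no

Derivation:
Drop 1: I rot1 at col 0 lands with bottom-row=0; cleared 0 line(s) (total 0); column heights now [4 0 0 0 0], max=4
Drop 2: I rot0 at col 0 lands with bottom-row=4; cleared 0 line(s) (total 0); column heights now [5 5 5 5 0], max=5
Drop 3: I rot0 at col 0 lands with bottom-row=5; cleared 0 line(s) (total 0); column heights now [6 6 6 6 0], max=6
Drop 4: S rot0 at col 0 lands with bottom-row=6; cleared 0 line(s) (total 0); column heights now [7 8 8 6 0], max=8
Test piece J rot0 at col 0 (width 3): heights before test = [7 8 8 6 0]; fits = False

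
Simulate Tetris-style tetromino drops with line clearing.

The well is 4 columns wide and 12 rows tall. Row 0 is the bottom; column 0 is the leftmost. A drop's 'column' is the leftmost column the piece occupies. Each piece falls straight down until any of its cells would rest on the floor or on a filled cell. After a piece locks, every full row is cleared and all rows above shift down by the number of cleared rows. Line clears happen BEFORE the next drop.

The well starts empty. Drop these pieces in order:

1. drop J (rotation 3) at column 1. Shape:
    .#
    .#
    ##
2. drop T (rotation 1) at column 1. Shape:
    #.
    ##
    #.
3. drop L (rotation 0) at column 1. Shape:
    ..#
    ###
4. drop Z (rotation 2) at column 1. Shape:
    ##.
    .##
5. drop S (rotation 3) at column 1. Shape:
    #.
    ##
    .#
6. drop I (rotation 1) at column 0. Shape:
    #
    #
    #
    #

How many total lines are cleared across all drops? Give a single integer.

Answer: 0

Derivation:
Drop 1: J rot3 at col 1 lands with bottom-row=0; cleared 0 line(s) (total 0); column heights now [0 1 3 0], max=3
Drop 2: T rot1 at col 1 lands with bottom-row=2; cleared 0 line(s) (total 0); column heights now [0 5 4 0], max=5
Drop 3: L rot0 at col 1 lands with bottom-row=5; cleared 0 line(s) (total 0); column heights now [0 6 6 7], max=7
Drop 4: Z rot2 at col 1 lands with bottom-row=7; cleared 0 line(s) (total 0); column heights now [0 9 9 8], max=9
Drop 5: S rot3 at col 1 lands with bottom-row=9; cleared 0 line(s) (total 0); column heights now [0 12 11 8], max=12
Drop 6: I rot1 at col 0 lands with bottom-row=0; cleared 0 line(s) (total 0); column heights now [4 12 11 8], max=12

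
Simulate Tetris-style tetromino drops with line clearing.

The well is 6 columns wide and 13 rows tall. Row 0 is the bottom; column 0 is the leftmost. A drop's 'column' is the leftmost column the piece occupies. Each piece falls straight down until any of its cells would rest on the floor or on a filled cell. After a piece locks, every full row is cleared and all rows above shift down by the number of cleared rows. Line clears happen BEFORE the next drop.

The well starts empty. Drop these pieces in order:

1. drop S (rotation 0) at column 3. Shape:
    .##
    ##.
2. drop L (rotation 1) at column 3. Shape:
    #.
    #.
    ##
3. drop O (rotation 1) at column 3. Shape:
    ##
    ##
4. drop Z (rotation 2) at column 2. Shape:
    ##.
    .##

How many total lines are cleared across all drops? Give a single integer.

Drop 1: S rot0 at col 3 lands with bottom-row=0; cleared 0 line(s) (total 0); column heights now [0 0 0 1 2 2], max=2
Drop 2: L rot1 at col 3 lands with bottom-row=2; cleared 0 line(s) (total 0); column heights now [0 0 0 5 3 2], max=5
Drop 3: O rot1 at col 3 lands with bottom-row=5; cleared 0 line(s) (total 0); column heights now [0 0 0 7 7 2], max=7
Drop 4: Z rot2 at col 2 lands with bottom-row=7; cleared 0 line(s) (total 0); column heights now [0 0 9 9 8 2], max=9

Answer: 0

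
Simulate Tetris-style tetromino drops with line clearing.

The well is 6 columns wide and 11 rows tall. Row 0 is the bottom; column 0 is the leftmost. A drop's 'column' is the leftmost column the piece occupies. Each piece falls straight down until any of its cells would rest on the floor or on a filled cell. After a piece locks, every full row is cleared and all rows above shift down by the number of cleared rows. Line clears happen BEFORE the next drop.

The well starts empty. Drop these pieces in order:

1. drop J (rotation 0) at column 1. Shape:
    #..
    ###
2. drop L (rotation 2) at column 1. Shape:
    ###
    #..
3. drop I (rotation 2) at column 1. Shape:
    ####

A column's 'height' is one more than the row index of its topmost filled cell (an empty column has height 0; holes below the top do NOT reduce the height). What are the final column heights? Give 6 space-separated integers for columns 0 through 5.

Answer: 0 5 5 5 5 0

Derivation:
Drop 1: J rot0 at col 1 lands with bottom-row=0; cleared 0 line(s) (total 0); column heights now [0 2 1 1 0 0], max=2
Drop 2: L rot2 at col 1 lands with bottom-row=2; cleared 0 line(s) (total 0); column heights now [0 4 4 4 0 0], max=4
Drop 3: I rot2 at col 1 lands with bottom-row=4; cleared 0 line(s) (total 0); column heights now [0 5 5 5 5 0], max=5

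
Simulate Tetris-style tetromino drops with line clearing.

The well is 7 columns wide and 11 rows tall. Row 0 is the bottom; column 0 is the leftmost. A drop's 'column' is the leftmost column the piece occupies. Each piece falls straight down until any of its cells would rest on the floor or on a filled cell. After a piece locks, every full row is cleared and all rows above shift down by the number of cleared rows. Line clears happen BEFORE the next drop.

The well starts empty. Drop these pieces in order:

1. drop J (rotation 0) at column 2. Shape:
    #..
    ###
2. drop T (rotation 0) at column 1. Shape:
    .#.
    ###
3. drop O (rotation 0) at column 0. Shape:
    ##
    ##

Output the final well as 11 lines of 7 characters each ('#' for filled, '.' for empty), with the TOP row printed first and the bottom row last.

Drop 1: J rot0 at col 2 lands with bottom-row=0; cleared 0 line(s) (total 0); column heights now [0 0 2 1 1 0 0], max=2
Drop 2: T rot0 at col 1 lands with bottom-row=2; cleared 0 line(s) (total 0); column heights now [0 3 4 3 1 0 0], max=4
Drop 3: O rot0 at col 0 lands with bottom-row=3; cleared 0 line(s) (total 0); column heights now [5 5 4 3 1 0 0], max=5

Answer: .......
.......
.......
.......
.......
.......
##.....
###....
.###...
..#....
..###..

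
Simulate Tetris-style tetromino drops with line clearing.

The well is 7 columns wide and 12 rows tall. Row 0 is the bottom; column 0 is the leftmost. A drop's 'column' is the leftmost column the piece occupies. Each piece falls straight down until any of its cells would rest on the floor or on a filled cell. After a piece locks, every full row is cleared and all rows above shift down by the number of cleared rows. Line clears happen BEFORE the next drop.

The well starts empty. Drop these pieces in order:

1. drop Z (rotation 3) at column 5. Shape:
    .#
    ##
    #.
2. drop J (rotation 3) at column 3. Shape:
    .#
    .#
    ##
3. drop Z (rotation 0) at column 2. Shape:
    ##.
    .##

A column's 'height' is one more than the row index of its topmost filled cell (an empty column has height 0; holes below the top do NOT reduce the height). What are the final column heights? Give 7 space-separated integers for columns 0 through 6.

Answer: 0 0 5 5 4 2 3

Derivation:
Drop 1: Z rot3 at col 5 lands with bottom-row=0; cleared 0 line(s) (total 0); column heights now [0 0 0 0 0 2 3], max=3
Drop 2: J rot3 at col 3 lands with bottom-row=0; cleared 0 line(s) (total 0); column heights now [0 0 0 1 3 2 3], max=3
Drop 3: Z rot0 at col 2 lands with bottom-row=3; cleared 0 line(s) (total 0); column heights now [0 0 5 5 4 2 3], max=5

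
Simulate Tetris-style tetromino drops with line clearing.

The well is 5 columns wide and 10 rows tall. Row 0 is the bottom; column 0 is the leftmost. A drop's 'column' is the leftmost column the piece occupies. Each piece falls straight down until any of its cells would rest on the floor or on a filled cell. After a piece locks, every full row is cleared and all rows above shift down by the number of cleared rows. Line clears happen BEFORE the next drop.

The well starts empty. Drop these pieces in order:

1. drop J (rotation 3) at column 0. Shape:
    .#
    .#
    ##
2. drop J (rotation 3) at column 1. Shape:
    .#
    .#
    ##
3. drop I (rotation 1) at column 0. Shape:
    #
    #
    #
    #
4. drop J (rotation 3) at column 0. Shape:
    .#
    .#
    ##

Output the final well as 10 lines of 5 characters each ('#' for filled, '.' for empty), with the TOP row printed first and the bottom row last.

Answer: .....
.....
.#...
.#...
###..
#.#..
###..
##...
##...
##...

Derivation:
Drop 1: J rot3 at col 0 lands with bottom-row=0; cleared 0 line(s) (total 0); column heights now [1 3 0 0 0], max=3
Drop 2: J rot3 at col 1 lands with bottom-row=3; cleared 0 line(s) (total 0); column heights now [1 4 6 0 0], max=6
Drop 3: I rot1 at col 0 lands with bottom-row=1; cleared 0 line(s) (total 0); column heights now [5 4 6 0 0], max=6
Drop 4: J rot3 at col 0 lands with bottom-row=5; cleared 0 line(s) (total 0); column heights now [6 8 6 0 0], max=8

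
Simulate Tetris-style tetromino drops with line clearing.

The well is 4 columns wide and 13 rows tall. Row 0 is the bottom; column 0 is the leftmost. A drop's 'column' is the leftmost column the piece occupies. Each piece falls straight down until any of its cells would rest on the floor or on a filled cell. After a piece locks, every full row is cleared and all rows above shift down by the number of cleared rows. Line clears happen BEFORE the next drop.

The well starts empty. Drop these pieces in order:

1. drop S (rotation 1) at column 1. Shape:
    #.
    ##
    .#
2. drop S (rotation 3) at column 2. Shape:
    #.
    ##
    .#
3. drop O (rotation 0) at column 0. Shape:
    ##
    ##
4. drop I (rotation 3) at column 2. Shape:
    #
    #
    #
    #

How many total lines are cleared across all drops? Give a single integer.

Drop 1: S rot1 at col 1 lands with bottom-row=0; cleared 0 line(s) (total 0); column heights now [0 3 2 0], max=3
Drop 2: S rot3 at col 2 lands with bottom-row=1; cleared 0 line(s) (total 0); column heights now [0 3 4 3], max=4
Drop 3: O rot0 at col 0 lands with bottom-row=3; cleared 0 line(s) (total 0); column heights now [5 5 4 3], max=5
Drop 4: I rot3 at col 2 lands with bottom-row=4; cleared 0 line(s) (total 0); column heights now [5 5 8 3], max=8

Answer: 0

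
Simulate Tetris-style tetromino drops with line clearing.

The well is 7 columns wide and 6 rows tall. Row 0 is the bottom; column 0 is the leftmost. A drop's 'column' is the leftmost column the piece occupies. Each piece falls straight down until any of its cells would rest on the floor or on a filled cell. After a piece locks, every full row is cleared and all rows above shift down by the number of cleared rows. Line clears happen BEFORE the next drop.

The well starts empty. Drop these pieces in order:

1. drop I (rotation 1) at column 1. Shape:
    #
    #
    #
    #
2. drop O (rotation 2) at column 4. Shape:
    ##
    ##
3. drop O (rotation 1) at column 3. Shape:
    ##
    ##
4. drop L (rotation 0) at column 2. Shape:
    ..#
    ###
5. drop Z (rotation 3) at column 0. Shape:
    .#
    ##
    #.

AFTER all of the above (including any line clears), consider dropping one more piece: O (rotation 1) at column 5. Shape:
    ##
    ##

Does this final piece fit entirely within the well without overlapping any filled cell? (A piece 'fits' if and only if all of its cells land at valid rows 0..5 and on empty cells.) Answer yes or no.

Answer: yes

Derivation:
Drop 1: I rot1 at col 1 lands with bottom-row=0; cleared 0 line(s) (total 0); column heights now [0 4 0 0 0 0 0], max=4
Drop 2: O rot2 at col 4 lands with bottom-row=0; cleared 0 line(s) (total 0); column heights now [0 4 0 0 2 2 0], max=4
Drop 3: O rot1 at col 3 lands with bottom-row=2; cleared 0 line(s) (total 0); column heights now [0 4 0 4 4 2 0], max=4
Drop 4: L rot0 at col 2 lands with bottom-row=4; cleared 0 line(s) (total 0); column heights now [0 4 5 5 6 2 0], max=6
Drop 5: Z rot3 at col 0 lands with bottom-row=3; cleared 0 line(s) (total 0); column heights now [5 6 5 5 6 2 0], max=6
Test piece O rot1 at col 5 (width 2): heights before test = [5 6 5 5 6 2 0]; fits = True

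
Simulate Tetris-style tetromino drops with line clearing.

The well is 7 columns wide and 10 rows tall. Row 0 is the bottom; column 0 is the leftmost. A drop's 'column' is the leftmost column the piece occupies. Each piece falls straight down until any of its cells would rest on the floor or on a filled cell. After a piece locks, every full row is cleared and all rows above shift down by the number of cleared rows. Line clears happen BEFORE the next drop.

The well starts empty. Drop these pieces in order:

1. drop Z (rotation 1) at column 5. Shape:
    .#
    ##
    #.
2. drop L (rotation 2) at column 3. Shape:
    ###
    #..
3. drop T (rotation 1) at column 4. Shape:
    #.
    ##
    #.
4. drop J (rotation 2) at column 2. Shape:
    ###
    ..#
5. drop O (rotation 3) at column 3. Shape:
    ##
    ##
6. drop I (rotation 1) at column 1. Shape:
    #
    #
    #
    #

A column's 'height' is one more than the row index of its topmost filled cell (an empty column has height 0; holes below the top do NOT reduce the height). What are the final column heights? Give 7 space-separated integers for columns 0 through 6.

Drop 1: Z rot1 at col 5 lands with bottom-row=0; cleared 0 line(s) (total 0); column heights now [0 0 0 0 0 2 3], max=3
Drop 2: L rot2 at col 3 lands with bottom-row=1; cleared 0 line(s) (total 0); column heights now [0 0 0 3 3 3 3], max=3
Drop 3: T rot1 at col 4 lands with bottom-row=3; cleared 0 line(s) (total 0); column heights now [0 0 0 3 6 5 3], max=6
Drop 4: J rot2 at col 2 lands with bottom-row=6; cleared 0 line(s) (total 0); column heights now [0 0 8 8 8 5 3], max=8
Drop 5: O rot3 at col 3 lands with bottom-row=8; cleared 0 line(s) (total 0); column heights now [0 0 8 10 10 5 3], max=10
Drop 6: I rot1 at col 1 lands with bottom-row=0; cleared 0 line(s) (total 0); column heights now [0 4 8 10 10 5 3], max=10

Answer: 0 4 8 10 10 5 3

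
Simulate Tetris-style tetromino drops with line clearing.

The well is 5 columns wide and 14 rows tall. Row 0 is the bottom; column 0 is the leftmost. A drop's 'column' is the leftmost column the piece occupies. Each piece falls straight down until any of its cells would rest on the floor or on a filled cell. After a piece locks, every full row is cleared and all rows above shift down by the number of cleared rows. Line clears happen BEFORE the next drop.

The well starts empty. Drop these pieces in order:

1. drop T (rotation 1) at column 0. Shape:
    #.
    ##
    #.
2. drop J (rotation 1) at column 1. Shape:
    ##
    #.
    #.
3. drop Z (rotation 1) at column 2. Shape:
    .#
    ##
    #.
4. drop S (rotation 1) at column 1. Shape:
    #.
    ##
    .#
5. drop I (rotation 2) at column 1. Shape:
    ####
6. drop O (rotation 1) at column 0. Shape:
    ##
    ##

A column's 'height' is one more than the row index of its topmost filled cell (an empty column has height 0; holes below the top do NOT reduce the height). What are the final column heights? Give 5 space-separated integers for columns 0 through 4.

Drop 1: T rot1 at col 0 lands with bottom-row=0; cleared 0 line(s) (total 0); column heights now [3 2 0 0 0], max=3
Drop 2: J rot1 at col 1 lands with bottom-row=2; cleared 0 line(s) (total 0); column heights now [3 5 5 0 0], max=5
Drop 3: Z rot1 at col 2 lands with bottom-row=5; cleared 0 line(s) (total 0); column heights now [3 5 7 8 0], max=8
Drop 4: S rot1 at col 1 lands with bottom-row=7; cleared 0 line(s) (total 0); column heights now [3 10 9 8 0], max=10
Drop 5: I rot2 at col 1 lands with bottom-row=10; cleared 0 line(s) (total 0); column heights now [3 11 11 11 11], max=11
Drop 6: O rot1 at col 0 lands with bottom-row=11; cleared 0 line(s) (total 0); column heights now [13 13 11 11 11], max=13

Answer: 13 13 11 11 11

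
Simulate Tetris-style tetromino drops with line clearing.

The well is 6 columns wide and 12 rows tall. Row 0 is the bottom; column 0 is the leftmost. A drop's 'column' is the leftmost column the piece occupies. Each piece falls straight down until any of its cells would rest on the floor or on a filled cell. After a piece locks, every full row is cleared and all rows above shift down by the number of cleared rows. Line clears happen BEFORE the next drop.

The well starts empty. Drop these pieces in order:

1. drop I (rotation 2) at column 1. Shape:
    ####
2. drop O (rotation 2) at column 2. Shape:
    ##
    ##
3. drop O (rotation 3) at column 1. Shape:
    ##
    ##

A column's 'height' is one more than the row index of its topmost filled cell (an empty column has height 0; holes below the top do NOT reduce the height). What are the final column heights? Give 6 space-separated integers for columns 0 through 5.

Answer: 0 5 5 3 1 0

Derivation:
Drop 1: I rot2 at col 1 lands with bottom-row=0; cleared 0 line(s) (total 0); column heights now [0 1 1 1 1 0], max=1
Drop 2: O rot2 at col 2 lands with bottom-row=1; cleared 0 line(s) (total 0); column heights now [0 1 3 3 1 0], max=3
Drop 3: O rot3 at col 1 lands with bottom-row=3; cleared 0 line(s) (total 0); column heights now [0 5 5 3 1 0], max=5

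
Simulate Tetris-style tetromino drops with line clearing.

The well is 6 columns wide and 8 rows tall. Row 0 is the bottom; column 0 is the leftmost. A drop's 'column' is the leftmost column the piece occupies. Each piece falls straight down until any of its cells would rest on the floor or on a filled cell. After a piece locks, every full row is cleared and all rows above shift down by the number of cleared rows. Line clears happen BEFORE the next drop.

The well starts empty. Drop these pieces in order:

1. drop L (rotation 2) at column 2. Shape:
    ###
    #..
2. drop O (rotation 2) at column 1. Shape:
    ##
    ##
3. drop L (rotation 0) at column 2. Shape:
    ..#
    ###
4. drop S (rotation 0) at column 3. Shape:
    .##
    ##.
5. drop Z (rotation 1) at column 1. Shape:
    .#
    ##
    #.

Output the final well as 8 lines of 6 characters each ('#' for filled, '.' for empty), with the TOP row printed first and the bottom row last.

Answer: ....##
..###.
.##.#.
.####.
.##...
.##...
..###.
..#...

Derivation:
Drop 1: L rot2 at col 2 lands with bottom-row=0; cleared 0 line(s) (total 0); column heights now [0 0 2 2 2 0], max=2
Drop 2: O rot2 at col 1 lands with bottom-row=2; cleared 0 line(s) (total 0); column heights now [0 4 4 2 2 0], max=4
Drop 3: L rot0 at col 2 lands with bottom-row=4; cleared 0 line(s) (total 0); column heights now [0 4 5 5 6 0], max=6
Drop 4: S rot0 at col 3 lands with bottom-row=6; cleared 0 line(s) (total 0); column heights now [0 4 5 7 8 8], max=8
Drop 5: Z rot1 at col 1 lands with bottom-row=4; cleared 0 line(s) (total 0); column heights now [0 6 7 7 8 8], max=8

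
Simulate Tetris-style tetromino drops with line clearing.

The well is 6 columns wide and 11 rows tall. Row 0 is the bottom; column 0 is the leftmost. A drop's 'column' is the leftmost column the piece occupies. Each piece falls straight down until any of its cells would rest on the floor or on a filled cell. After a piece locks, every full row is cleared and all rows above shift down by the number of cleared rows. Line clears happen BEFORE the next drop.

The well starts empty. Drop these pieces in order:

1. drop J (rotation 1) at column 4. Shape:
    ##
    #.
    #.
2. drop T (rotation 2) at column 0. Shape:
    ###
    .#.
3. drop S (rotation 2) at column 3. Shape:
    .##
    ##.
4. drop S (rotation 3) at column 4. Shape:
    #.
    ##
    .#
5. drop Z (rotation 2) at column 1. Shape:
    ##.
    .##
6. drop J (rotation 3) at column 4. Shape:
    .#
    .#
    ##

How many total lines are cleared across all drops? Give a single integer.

Answer: 0

Derivation:
Drop 1: J rot1 at col 4 lands with bottom-row=0; cleared 0 line(s) (total 0); column heights now [0 0 0 0 3 3], max=3
Drop 2: T rot2 at col 0 lands with bottom-row=0; cleared 0 line(s) (total 0); column heights now [2 2 2 0 3 3], max=3
Drop 3: S rot2 at col 3 lands with bottom-row=3; cleared 0 line(s) (total 0); column heights now [2 2 2 4 5 5], max=5
Drop 4: S rot3 at col 4 lands with bottom-row=5; cleared 0 line(s) (total 0); column heights now [2 2 2 4 8 7], max=8
Drop 5: Z rot2 at col 1 lands with bottom-row=4; cleared 0 line(s) (total 0); column heights now [2 6 6 5 8 7], max=8
Drop 6: J rot3 at col 4 lands with bottom-row=8; cleared 0 line(s) (total 0); column heights now [2 6 6 5 9 11], max=11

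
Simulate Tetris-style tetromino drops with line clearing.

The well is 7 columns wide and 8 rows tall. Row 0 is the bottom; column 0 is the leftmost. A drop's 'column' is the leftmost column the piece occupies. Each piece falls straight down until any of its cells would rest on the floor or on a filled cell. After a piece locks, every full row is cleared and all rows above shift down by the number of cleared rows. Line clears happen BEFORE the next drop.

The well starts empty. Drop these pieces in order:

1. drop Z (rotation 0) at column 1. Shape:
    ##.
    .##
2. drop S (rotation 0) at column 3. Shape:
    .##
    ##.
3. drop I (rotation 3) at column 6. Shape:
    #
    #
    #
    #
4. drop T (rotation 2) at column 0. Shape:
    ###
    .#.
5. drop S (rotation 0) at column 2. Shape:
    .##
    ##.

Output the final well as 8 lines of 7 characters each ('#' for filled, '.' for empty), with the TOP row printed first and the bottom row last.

Answer: .......
.......
...##..
..##...
###...#
.#..###
.####.#
..##..#

Derivation:
Drop 1: Z rot0 at col 1 lands with bottom-row=0; cleared 0 line(s) (total 0); column heights now [0 2 2 1 0 0 0], max=2
Drop 2: S rot0 at col 3 lands with bottom-row=1; cleared 0 line(s) (total 0); column heights now [0 2 2 2 3 3 0], max=3
Drop 3: I rot3 at col 6 lands with bottom-row=0; cleared 0 line(s) (total 0); column heights now [0 2 2 2 3 3 4], max=4
Drop 4: T rot2 at col 0 lands with bottom-row=2; cleared 0 line(s) (total 0); column heights now [4 4 4 2 3 3 4], max=4
Drop 5: S rot0 at col 2 lands with bottom-row=4; cleared 0 line(s) (total 0); column heights now [4 4 5 6 6 3 4], max=6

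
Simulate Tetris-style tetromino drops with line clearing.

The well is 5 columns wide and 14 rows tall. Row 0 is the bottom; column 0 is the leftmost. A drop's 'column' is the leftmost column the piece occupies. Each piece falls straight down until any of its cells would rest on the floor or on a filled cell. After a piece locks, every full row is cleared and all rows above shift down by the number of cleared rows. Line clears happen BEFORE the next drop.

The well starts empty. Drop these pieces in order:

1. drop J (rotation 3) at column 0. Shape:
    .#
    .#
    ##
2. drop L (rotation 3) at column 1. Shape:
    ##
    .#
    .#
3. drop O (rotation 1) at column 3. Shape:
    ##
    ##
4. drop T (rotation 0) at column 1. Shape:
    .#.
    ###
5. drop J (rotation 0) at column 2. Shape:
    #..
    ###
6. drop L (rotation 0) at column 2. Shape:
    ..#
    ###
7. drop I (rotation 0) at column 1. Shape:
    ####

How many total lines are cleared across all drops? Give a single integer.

Drop 1: J rot3 at col 0 lands with bottom-row=0; cleared 0 line(s) (total 0); column heights now [1 3 0 0 0], max=3
Drop 2: L rot3 at col 1 lands with bottom-row=1; cleared 0 line(s) (total 0); column heights now [1 4 4 0 0], max=4
Drop 3: O rot1 at col 3 lands with bottom-row=0; cleared 0 line(s) (total 0); column heights now [1 4 4 2 2], max=4
Drop 4: T rot0 at col 1 lands with bottom-row=4; cleared 0 line(s) (total 0); column heights now [1 5 6 5 2], max=6
Drop 5: J rot0 at col 2 lands with bottom-row=6; cleared 0 line(s) (total 0); column heights now [1 5 8 7 7], max=8
Drop 6: L rot0 at col 2 lands with bottom-row=8; cleared 0 line(s) (total 0); column heights now [1 5 9 9 10], max=10
Drop 7: I rot0 at col 1 lands with bottom-row=10; cleared 0 line(s) (total 0); column heights now [1 11 11 11 11], max=11

Answer: 0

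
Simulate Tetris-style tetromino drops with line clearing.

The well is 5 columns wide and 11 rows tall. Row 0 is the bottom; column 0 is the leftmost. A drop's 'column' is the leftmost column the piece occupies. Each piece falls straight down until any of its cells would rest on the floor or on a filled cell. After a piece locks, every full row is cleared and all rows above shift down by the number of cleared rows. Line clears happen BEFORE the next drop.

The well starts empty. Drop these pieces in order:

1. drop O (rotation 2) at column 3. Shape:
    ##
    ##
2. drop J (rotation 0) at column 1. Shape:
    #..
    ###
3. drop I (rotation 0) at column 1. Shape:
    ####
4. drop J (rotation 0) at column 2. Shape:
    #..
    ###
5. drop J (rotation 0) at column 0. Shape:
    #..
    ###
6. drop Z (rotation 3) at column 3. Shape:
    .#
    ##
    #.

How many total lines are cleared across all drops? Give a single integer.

Drop 1: O rot2 at col 3 lands with bottom-row=0; cleared 0 line(s) (total 0); column heights now [0 0 0 2 2], max=2
Drop 2: J rot0 at col 1 lands with bottom-row=2; cleared 0 line(s) (total 0); column heights now [0 4 3 3 2], max=4
Drop 3: I rot0 at col 1 lands with bottom-row=4; cleared 0 line(s) (total 0); column heights now [0 5 5 5 5], max=5
Drop 4: J rot0 at col 2 lands with bottom-row=5; cleared 0 line(s) (total 0); column heights now [0 5 7 6 6], max=7
Drop 5: J rot0 at col 0 lands with bottom-row=7; cleared 0 line(s) (total 0); column heights now [9 8 8 6 6], max=9
Drop 6: Z rot3 at col 3 lands with bottom-row=6; cleared 1 line(s) (total 1); column heights now [8 5 7 7 8], max=8

Answer: 1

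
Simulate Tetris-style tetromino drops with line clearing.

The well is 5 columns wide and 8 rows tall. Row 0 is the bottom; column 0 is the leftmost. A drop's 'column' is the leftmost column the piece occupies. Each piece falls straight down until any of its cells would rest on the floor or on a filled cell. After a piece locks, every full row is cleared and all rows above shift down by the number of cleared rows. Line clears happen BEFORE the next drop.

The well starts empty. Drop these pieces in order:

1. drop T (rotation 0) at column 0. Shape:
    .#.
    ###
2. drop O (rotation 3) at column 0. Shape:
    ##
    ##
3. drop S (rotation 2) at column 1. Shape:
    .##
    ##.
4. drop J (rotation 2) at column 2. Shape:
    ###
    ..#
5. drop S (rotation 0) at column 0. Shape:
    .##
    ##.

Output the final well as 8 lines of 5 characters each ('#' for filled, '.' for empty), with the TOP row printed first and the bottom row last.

Answer: .....
.##..
..###
.##..
##...
##...
.#...
###..

Derivation:
Drop 1: T rot0 at col 0 lands with bottom-row=0; cleared 0 line(s) (total 0); column heights now [1 2 1 0 0], max=2
Drop 2: O rot3 at col 0 lands with bottom-row=2; cleared 0 line(s) (total 0); column heights now [4 4 1 0 0], max=4
Drop 3: S rot2 at col 1 lands with bottom-row=4; cleared 0 line(s) (total 0); column heights now [4 5 6 6 0], max=6
Drop 4: J rot2 at col 2 lands with bottom-row=5; cleared 0 line(s) (total 0); column heights now [4 5 7 7 7], max=7
Drop 5: S rot0 at col 0 lands with bottom-row=6; cleared 1 line(s) (total 1); column heights now [4 7 7 6 6], max=7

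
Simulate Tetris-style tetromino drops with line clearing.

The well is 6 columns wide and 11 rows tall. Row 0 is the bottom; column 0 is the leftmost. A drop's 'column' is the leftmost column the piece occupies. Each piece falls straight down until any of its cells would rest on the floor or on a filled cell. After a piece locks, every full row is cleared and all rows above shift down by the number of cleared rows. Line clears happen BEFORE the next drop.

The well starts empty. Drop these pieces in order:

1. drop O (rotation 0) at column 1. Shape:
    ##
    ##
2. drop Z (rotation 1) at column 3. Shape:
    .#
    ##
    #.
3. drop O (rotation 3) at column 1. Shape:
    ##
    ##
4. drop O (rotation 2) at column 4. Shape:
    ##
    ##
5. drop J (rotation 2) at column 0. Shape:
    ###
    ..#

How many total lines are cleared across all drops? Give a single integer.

Drop 1: O rot0 at col 1 lands with bottom-row=0; cleared 0 line(s) (total 0); column heights now [0 2 2 0 0 0], max=2
Drop 2: Z rot1 at col 3 lands with bottom-row=0; cleared 0 line(s) (total 0); column heights now [0 2 2 2 3 0], max=3
Drop 3: O rot3 at col 1 lands with bottom-row=2; cleared 0 line(s) (total 0); column heights now [0 4 4 2 3 0], max=4
Drop 4: O rot2 at col 4 lands with bottom-row=3; cleared 0 line(s) (total 0); column heights now [0 4 4 2 5 5], max=5
Drop 5: J rot2 at col 0 lands with bottom-row=4; cleared 0 line(s) (total 0); column heights now [6 6 6 2 5 5], max=6

Answer: 0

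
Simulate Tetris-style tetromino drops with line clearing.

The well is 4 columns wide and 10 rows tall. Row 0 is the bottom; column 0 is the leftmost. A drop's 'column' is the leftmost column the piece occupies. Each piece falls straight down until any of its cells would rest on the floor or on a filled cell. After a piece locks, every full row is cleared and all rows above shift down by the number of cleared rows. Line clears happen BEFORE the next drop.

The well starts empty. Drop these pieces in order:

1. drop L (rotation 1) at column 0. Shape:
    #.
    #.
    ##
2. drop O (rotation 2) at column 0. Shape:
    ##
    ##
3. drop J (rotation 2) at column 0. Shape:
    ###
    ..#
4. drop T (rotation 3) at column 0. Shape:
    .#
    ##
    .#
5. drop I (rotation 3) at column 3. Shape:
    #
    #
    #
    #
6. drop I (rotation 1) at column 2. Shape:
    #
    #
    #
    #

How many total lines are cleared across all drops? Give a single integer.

Answer: 0

Derivation:
Drop 1: L rot1 at col 0 lands with bottom-row=0; cleared 0 line(s) (total 0); column heights now [3 1 0 0], max=3
Drop 2: O rot2 at col 0 lands with bottom-row=3; cleared 0 line(s) (total 0); column heights now [5 5 0 0], max=5
Drop 3: J rot2 at col 0 lands with bottom-row=4; cleared 0 line(s) (total 0); column heights now [6 6 6 0], max=6
Drop 4: T rot3 at col 0 lands with bottom-row=6; cleared 0 line(s) (total 0); column heights now [8 9 6 0], max=9
Drop 5: I rot3 at col 3 lands with bottom-row=0; cleared 0 line(s) (total 0); column heights now [8 9 6 4], max=9
Drop 6: I rot1 at col 2 lands with bottom-row=6; cleared 0 line(s) (total 0); column heights now [8 9 10 4], max=10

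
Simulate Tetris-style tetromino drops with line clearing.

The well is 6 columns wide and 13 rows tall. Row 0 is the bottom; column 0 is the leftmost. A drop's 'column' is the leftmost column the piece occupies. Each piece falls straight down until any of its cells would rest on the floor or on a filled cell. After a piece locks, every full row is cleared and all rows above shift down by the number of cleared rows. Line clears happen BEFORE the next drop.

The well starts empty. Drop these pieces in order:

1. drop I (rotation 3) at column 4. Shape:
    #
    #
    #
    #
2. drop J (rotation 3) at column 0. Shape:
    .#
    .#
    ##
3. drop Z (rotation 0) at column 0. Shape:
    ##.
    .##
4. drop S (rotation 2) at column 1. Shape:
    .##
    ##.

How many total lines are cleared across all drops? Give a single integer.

Drop 1: I rot3 at col 4 lands with bottom-row=0; cleared 0 line(s) (total 0); column heights now [0 0 0 0 4 0], max=4
Drop 2: J rot3 at col 0 lands with bottom-row=0; cleared 0 line(s) (total 0); column heights now [1 3 0 0 4 0], max=4
Drop 3: Z rot0 at col 0 lands with bottom-row=3; cleared 0 line(s) (total 0); column heights now [5 5 4 0 4 0], max=5
Drop 4: S rot2 at col 1 lands with bottom-row=5; cleared 0 line(s) (total 0); column heights now [5 6 7 7 4 0], max=7

Answer: 0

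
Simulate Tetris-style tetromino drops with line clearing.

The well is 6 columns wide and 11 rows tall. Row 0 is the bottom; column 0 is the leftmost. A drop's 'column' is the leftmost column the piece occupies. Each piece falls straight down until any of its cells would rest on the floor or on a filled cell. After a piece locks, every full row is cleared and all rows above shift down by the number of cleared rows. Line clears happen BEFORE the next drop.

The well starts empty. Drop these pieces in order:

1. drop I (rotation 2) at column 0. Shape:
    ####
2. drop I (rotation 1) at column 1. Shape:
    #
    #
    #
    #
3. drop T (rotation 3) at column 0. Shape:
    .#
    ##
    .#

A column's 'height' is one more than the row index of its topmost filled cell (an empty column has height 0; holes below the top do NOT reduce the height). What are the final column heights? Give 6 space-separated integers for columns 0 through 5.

Answer: 7 8 1 1 0 0

Derivation:
Drop 1: I rot2 at col 0 lands with bottom-row=0; cleared 0 line(s) (total 0); column heights now [1 1 1 1 0 0], max=1
Drop 2: I rot1 at col 1 lands with bottom-row=1; cleared 0 line(s) (total 0); column heights now [1 5 1 1 0 0], max=5
Drop 3: T rot3 at col 0 lands with bottom-row=5; cleared 0 line(s) (total 0); column heights now [7 8 1 1 0 0], max=8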